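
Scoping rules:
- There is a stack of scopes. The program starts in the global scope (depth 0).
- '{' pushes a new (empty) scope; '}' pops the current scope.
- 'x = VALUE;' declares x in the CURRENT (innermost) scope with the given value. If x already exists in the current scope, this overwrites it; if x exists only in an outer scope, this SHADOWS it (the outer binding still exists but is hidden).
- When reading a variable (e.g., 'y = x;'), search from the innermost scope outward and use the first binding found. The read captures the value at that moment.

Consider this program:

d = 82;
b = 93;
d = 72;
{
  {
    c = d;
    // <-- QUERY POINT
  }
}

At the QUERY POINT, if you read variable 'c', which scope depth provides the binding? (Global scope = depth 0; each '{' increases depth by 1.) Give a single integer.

Answer: 2

Derivation:
Step 1: declare d=82 at depth 0
Step 2: declare b=93 at depth 0
Step 3: declare d=72 at depth 0
Step 4: enter scope (depth=1)
Step 5: enter scope (depth=2)
Step 6: declare c=(read d)=72 at depth 2
Visible at query point: b=93 c=72 d=72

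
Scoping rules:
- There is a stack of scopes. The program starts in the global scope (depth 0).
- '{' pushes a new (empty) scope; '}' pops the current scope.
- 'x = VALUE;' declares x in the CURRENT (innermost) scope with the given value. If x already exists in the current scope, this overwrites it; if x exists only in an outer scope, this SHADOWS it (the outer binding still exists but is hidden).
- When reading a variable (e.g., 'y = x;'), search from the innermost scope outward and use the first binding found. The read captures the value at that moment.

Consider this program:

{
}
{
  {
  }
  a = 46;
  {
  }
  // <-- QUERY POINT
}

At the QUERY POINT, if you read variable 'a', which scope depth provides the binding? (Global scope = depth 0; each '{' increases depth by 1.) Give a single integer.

Answer: 1

Derivation:
Step 1: enter scope (depth=1)
Step 2: exit scope (depth=0)
Step 3: enter scope (depth=1)
Step 4: enter scope (depth=2)
Step 5: exit scope (depth=1)
Step 6: declare a=46 at depth 1
Step 7: enter scope (depth=2)
Step 8: exit scope (depth=1)
Visible at query point: a=46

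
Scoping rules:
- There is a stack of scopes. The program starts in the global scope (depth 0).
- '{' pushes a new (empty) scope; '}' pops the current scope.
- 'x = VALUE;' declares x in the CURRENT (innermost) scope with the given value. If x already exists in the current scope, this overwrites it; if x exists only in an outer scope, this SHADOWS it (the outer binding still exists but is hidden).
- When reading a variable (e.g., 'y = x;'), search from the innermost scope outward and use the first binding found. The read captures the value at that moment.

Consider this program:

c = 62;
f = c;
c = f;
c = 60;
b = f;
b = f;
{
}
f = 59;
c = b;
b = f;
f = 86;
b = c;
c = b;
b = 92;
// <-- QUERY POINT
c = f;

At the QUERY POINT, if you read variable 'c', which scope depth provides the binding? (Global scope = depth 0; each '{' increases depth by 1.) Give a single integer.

Step 1: declare c=62 at depth 0
Step 2: declare f=(read c)=62 at depth 0
Step 3: declare c=(read f)=62 at depth 0
Step 4: declare c=60 at depth 0
Step 5: declare b=(read f)=62 at depth 0
Step 6: declare b=(read f)=62 at depth 0
Step 7: enter scope (depth=1)
Step 8: exit scope (depth=0)
Step 9: declare f=59 at depth 0
Step 10: declare c=(read b)=62 at depth 0
Step 11: declare b=(read f)=59 at depth 0
Step 12: declare f=86 at depth 0
Step 13: declare b=(read c)=62 at depth 0
Step 14: declare c=(read b)=62 at depth 0
Step 15: declare b=92 at depth 0
Visible at query point: b=92 c=62 f=86

Answer: 0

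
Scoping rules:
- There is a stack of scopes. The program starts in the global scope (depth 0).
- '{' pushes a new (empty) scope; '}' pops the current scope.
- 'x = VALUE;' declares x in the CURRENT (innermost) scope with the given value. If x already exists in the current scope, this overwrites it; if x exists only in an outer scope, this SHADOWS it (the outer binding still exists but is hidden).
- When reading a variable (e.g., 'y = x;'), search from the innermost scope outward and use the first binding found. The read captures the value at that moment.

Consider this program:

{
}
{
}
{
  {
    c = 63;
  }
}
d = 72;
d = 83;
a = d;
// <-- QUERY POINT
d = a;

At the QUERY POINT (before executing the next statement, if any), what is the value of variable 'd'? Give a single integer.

Step 1: enter scope (depth=1)
Step 2: exit scope (depth=0)
Step 3: enter scope (depth=1)
Step 4: exit scope (depth=0)
Step 5: enter scope (depth=1)
Step 6: enter scope (depth=2)
Step 7: declare c=63 at depth 2
Step 8: exit scope (depth=1)
Step 9: exit scope (depth=0)
Step 10: declare d=72 at depth 0
Step 11: declare d=83 at depth 0
Step 12: declare a=(read d)=83 at depth 0
Visible at query point: a=83 d=83

Answer: 83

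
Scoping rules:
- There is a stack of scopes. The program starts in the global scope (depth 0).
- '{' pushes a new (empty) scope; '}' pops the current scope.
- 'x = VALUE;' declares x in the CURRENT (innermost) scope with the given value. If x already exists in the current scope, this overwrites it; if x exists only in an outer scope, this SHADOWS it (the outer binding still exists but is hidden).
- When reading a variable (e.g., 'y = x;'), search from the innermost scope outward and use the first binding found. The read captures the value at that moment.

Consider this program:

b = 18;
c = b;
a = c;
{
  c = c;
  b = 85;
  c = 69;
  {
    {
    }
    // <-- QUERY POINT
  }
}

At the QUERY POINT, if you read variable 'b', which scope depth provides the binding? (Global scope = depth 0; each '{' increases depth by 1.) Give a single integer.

Step 1: declare b=18 at depth 0
Step 2: declare c=(read b)=18 at depth 0
Step 3: declare a=(read c)=18 at depth 0
Step 4: enter scope (depth=1)
Step 5: declare c=(read c)=18 at depth 1
Step 6: declare b=85 at depth 1
Step 7: declare c=69 at depth 1
Step 8: enter scope (depth=2)
Step 9: enter scope (depth=3)
Step 10: exit scope (depth=2)
Visible at query point: a=18 b=85 c=69

Answer: 1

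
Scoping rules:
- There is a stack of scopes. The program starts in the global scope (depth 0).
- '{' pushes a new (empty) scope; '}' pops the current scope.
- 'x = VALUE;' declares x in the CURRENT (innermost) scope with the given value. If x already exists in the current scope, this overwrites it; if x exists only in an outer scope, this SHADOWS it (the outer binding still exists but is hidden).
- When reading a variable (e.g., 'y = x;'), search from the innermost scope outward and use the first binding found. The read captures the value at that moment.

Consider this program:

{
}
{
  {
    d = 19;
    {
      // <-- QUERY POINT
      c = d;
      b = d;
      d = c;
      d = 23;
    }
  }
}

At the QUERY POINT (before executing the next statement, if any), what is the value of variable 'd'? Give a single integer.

Step 1: enter scope (depth=1)
Step 2: exit scope (depth=0)
Step 3: enter scope (depth=1)
Step 4: enter scope (depth=2)
Step 5: declare d=19 at depth 2
Step 6: enter scope (depth=3)
Visible at query point: d=19

Answer: 19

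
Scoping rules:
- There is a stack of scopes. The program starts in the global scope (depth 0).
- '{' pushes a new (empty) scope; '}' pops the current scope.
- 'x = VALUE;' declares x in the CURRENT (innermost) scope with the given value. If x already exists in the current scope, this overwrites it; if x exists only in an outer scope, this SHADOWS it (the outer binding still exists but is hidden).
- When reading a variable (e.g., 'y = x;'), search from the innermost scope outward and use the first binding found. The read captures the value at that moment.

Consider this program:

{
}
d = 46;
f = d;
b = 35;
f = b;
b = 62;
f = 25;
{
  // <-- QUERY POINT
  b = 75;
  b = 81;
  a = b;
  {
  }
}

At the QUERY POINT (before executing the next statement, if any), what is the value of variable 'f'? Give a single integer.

Answer: 25

Derivation:
Step 1: enter scope (depth=1)
Step 2: exit scope (depth=0)
Step 3: declare d=46 at depth 0
Step 4: declare f=(read d)=46 at depth 0
Step 5: declare b=35 at depth 0
Step 6: declare f=(read b)=35 at depth 0
Step 7: declare b=62 at depth 0
Step 8: declare f=25 at depth 0
Step 9: enter scope (depth=1)
Visible at query point: b=62 d=46 f=25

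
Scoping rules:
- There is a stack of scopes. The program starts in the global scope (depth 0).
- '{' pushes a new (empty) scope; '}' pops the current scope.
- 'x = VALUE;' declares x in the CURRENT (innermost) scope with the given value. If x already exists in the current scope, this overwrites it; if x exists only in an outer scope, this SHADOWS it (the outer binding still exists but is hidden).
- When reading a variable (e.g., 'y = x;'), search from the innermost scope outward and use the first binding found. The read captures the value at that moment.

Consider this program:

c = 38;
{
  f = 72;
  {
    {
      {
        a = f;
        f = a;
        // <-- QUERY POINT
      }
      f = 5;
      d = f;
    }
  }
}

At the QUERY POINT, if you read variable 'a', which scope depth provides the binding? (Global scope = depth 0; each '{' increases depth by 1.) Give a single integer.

Answer: 4

Derivation:
Step 1: declare c=38 at depth 0
Step 2: enter scope (depth=1)
Step 3: declare f=72 at depth 1
Step 4: enter scope (depth=2)
Step 5: enter scope (depth=3)
Step 6: enter scope (depth=4)
Step 7: declare a=(read f)=72 at depth 4
Step 8: declare f=(read a)=72 at depth 4
Visible at query point: a=72 c=38 f=72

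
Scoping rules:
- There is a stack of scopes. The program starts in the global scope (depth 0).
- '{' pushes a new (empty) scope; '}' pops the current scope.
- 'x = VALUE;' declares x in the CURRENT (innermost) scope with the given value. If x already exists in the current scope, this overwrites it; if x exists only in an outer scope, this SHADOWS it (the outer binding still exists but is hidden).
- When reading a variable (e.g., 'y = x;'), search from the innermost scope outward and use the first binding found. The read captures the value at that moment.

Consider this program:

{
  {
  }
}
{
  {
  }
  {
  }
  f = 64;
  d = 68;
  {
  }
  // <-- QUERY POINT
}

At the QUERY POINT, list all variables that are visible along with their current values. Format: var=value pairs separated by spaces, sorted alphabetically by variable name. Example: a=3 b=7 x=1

Step 1: enter scope (depth=1)
Step 2: enter scope (depth=2)
Step 3: exit scope (depth=1)
Step 4: exit scope (depth=0)
Step 5: enter scope (depth=1)
Step 6: enter scope (depth=2)
Step 7: exit scope (depth=1)
Step 8: enter scope (depth=2)
Step 9: exit scope (depth=1)
Step 10: declare f=64 at depth 1
Step 11: declare d=68 at depth 1
Step 12: enter scope (depth=2)
Step 13: exit scope (depth=1)
Visible at query point: d=68 f=64

Answer: d=68 f=64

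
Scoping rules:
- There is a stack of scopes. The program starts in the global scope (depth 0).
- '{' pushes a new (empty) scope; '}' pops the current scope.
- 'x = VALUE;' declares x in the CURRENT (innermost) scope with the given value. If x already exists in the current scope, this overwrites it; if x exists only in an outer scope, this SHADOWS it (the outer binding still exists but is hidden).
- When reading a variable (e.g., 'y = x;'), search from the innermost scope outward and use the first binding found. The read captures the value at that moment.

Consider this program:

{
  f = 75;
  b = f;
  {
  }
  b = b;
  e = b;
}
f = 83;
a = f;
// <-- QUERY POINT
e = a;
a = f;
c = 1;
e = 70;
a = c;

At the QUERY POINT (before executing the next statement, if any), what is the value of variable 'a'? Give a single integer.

Step 1: enter scope (depth=1)
Step 2: declare f=75 at depth 1
Step 3: declare b=(read f)=75 at depth 1
Step 4: enter scope (depth=2)
Step 5: exit scope (depth=1)
Step 6: declare b=(read b)=75 at depth 1
Step 7: declare e=(read b)=75 at depth 1
Step 8: exit scope (depth=0)
Step 9: declare f=83 at depth 0
Step 10: declare a=(read f)=83 at depth 0
Visible at query point: a=83 f=83

Answer: 83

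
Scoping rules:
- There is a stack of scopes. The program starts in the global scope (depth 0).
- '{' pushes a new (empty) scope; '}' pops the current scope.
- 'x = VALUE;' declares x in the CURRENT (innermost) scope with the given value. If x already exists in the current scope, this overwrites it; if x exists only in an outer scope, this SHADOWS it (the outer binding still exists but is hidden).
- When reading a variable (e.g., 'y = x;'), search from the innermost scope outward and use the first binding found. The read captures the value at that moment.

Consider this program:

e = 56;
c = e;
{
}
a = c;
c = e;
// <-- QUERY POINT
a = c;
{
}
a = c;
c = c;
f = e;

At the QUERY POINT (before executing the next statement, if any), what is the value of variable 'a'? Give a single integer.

Step 1: declare e=56 at depth 0
Step 2: declare c=(read e)=56 at depth 0
Step 3: enter scope (depth=1)
Step 4: exit scope (depth=0)
Step 5: declare a=(read c)=56 at depth 0
Step 6: declare c=(read e)=56 at depth 0
Visible at query point: a=56 c=56 e=56

Answer: 56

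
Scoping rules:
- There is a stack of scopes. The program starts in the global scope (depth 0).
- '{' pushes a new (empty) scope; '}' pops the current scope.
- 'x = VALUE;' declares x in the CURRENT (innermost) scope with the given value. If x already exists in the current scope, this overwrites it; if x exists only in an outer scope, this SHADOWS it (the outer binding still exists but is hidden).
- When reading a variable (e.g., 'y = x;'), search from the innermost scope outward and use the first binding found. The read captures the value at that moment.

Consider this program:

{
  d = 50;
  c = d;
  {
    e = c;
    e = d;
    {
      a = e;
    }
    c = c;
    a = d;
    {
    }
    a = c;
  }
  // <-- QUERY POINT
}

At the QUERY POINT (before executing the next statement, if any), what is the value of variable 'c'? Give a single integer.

Answer: 50

Derivation:
Step 1: enter scope (depth=1)
Step 2: declare d=50 at depth 1
Step 3: declare c=(read d)=50 at depth 1
Step 4: enter scope (depth=2)
Step 5: declare e=(read c)=50 at depth 2
Step 6: declare e=(read d)=50 at depth 2
Step 7: enter scope (depth=3)
Step 8: declare a=(read e)=50 at depth 3
Step 9: exit scope (depth=2)
Step 10: declare c=(read c)=50 at depth 2
Step 11: declare a=(read d)=50 at depth 2
Step 12: enter scope (depth=3)
Step 13: exit scope (depth=2)
Step 14: declare a=(read c)=50 at depth 2
Step 15: exit scope (depth=1)
Visible at query point: c=50 d=50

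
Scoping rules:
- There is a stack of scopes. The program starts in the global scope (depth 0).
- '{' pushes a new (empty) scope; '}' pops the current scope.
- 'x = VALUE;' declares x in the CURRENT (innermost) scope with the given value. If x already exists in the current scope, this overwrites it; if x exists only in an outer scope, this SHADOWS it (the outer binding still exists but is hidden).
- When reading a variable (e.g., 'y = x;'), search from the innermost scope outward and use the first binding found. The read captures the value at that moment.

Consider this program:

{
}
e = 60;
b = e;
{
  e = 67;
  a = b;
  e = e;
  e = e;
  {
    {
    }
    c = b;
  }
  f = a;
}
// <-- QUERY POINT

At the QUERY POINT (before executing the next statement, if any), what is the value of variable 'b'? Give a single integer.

Answer: 60

Derivation:
Step 1: enter scope (depth=1)
Step 2: exit scope (depth=0)
Step 3: declare e=60 at depth 0
Step 4: declare b=(read e)=60 at depth 0
Step 5: enter scope (depth=1)
Step 6: declare e=67 at depth 1
Step 7: declare a=(read b)=60 at depth 1
Step 8: declare e=(read e)=67 at depth 1
Step 9: declare e=(read e)=67 at depth 1
Step 10: enter scope (depth=2)
Step 11: enter scope (depth=3)
Step 12: exit scope (depth=2)
Step 13: declare c=(read b)=60 at depth 2
Step 14: exit scope (depth=1)
Step 15: declare f=(read a)=60 at depth 1
Step 16: exit scope (depth=0)
Visible at query point: b=60 e=60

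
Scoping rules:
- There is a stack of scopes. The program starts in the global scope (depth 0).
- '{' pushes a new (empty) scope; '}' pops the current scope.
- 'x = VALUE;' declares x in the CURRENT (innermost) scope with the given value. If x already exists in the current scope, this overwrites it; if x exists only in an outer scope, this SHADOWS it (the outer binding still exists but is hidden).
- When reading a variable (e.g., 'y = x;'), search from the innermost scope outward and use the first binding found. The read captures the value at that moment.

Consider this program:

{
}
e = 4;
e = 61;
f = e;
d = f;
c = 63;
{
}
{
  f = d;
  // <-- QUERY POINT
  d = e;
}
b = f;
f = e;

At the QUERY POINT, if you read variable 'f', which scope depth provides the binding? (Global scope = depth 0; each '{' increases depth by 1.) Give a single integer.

Answer: 1

Derivation:
Step 1: enter scope (depth=1)
Step 2: exit scope (depth=0)
Step 3: declare e=4 at depth 0
Step 4: declare e=61 at depth 0
Step 5: declare f=(read e)=61 at depth 0
Step 6: declare d=(read f)=61 at depth 0
Step 7: declare c=63 at depth 0
Step 8: enter scope (depth=1)
Step 9: exit scope (depth=0)
Step 10: enter scope (depth=1)
Step 11: declare f=(read d)=61 at depth 1
Visible at query point: c=63 d=61 e=61 f=61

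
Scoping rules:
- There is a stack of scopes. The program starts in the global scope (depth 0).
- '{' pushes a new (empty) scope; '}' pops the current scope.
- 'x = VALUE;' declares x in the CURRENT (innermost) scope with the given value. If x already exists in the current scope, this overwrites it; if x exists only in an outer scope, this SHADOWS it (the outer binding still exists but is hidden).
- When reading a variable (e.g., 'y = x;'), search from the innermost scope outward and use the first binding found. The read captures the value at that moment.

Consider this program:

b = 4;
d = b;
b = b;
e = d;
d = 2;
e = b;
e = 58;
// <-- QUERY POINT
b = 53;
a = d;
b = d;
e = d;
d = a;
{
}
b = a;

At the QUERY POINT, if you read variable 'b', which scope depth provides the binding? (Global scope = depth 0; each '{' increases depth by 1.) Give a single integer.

Step 1: declare b=4 at depth 0
Step 2: declare d=(read b)=4 at depth 0
Step 3: declare b=(read b)=4 at depth 0
Step 4: declare e=(read d)=4 at depth 0
Step 5: declare d=2 at depth 0
Step 6: declare e=(read b)=4 at depth 0
Step 7: declare e=58 at depth 0
Visible at query point: b=4 d=2 e=58

Answer: 0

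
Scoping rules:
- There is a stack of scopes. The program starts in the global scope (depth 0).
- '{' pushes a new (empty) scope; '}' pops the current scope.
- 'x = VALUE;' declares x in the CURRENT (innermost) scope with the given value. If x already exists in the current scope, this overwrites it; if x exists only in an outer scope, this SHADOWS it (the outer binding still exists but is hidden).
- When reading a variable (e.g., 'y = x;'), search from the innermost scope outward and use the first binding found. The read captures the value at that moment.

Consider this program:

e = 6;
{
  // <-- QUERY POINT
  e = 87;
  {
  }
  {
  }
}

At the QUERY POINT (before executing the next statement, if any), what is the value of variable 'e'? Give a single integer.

Answer: 6

Derivation:
Step 1: declare e=6 at depth 0
Step 2: enter scope (depth=1)
Visible at query point: e=6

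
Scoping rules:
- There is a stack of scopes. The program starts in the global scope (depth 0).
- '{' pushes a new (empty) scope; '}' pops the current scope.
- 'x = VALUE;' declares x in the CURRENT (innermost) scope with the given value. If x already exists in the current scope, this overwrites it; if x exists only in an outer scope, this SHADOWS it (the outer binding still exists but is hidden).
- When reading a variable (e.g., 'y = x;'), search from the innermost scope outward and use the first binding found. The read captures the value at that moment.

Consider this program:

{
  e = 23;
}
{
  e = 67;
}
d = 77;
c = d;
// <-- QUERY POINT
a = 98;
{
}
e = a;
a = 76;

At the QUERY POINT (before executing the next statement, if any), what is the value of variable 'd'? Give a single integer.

Step 1: enter scope (depth=1)
Step 2: declare e=23 at depth 1
Step 3: exit scope (depth=0)
Step 4: enter scope (depth=1)
Step 5: declare e=67 at depth 1
Step 6: exit scope (depth=0)
Step 7: declare d=77 at depth 0
Step 8: declare c=(read d)=77 at depth 0
Visible at query point: c=77 d=77

Answer: 77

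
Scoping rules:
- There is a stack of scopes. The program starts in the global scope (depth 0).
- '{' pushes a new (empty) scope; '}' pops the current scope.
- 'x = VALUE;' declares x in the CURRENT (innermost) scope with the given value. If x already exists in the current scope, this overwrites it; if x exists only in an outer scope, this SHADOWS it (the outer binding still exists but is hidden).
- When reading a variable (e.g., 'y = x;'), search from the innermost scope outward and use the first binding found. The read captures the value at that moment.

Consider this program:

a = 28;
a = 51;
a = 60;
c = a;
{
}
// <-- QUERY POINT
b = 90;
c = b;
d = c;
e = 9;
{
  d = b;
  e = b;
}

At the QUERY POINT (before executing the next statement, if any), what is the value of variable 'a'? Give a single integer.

Step 1: declare a=28 at depth 0
Step 2: declare a=51 at depth 0
Step 3: declare a=60 at depth 0
Step 4: declare c=(read a)=60 at depth 0
Step 5: enter scope (depth=1)
Step 6: exit scope (depth=0)
Visible at query point: a=60 c=60

Answer: 60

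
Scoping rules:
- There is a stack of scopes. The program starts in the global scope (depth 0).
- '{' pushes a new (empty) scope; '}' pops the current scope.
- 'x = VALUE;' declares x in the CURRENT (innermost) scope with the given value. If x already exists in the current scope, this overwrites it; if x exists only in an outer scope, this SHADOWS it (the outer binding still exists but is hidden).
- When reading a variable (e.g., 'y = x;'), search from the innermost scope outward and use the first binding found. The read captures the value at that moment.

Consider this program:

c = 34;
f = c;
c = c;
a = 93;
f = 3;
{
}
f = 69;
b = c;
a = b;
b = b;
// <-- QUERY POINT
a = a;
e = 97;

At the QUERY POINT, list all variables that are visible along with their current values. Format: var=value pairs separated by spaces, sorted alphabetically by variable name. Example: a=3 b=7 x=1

Answer: a=34 b=34 c=34 f=69

Derivation:
Step 1: declare c=34 at depth 0
Step 2: declare f=(read c)=34 at depth 0
Step 3: declare c=(read c)=34 at depth 0
Step 4: declare a=93 at depth 0
Step 5: declare f=3 at depth 0
Step 6: enter scope (depth=1)
Step 7: exit scope (depth=0)
Step 8: declare f=69 at depth 0
Step 9: declare b=(read c)=34 at depth 0
Step 10: declare a=(read b)=34 at depth 0
Step 11: declare b=(read b)=34 at depth 0
Visible at query point: a=34 b=34 c=34 f=69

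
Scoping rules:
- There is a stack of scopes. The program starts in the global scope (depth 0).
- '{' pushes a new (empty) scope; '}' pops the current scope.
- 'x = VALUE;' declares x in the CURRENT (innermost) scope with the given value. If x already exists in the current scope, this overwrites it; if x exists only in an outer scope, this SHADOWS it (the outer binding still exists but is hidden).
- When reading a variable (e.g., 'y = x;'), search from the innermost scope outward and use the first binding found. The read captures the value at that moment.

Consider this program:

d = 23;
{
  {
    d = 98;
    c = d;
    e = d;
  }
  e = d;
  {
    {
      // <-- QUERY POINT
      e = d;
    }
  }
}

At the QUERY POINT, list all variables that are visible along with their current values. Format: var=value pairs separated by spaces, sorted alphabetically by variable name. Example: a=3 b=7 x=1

Answer: d=23 e=23

Derivation:
Step 1: declare d=23 at depth 0
Step 2: enter scope (depth=1)
Step 3: enter scope (depth=2)
Step 4: declare d=98 at depth 2
Step 5: declare c=(read d)=98 at depth 2
Step 6: declare e=(read d)=98 at depth 2
Step 7: exit scope (depth=1)
Step 8: declare e=(read d)=23 at depth 1
Step 9: enter scope (depth=2)
Step 10: enter scope (depth=3)
Visible at query point: d=23 e=23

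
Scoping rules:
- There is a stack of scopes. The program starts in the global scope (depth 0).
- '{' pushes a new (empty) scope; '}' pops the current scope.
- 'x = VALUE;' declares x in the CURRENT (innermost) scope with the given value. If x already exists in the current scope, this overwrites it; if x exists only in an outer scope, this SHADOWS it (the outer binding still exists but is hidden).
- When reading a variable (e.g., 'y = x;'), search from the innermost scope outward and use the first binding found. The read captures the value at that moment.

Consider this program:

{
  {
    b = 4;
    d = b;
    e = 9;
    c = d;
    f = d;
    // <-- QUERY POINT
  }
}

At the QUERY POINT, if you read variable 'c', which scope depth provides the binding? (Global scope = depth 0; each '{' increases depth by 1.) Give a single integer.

Step 1: enter scope (depth=1)
Step 2: enter scope (depth=2)
Step 3: declare b=4 at depth 2
Step 4: declare d=(read b)=4 at depth 2
Step 5: declare e=9 at depth 2
Step 6: declare c=(read d)=4 at depth 2
Step 7: declare f=(read d)=4 at depth 2
Visible at query point: b=4 c=4 d=4 e=9 f=4

Answer: 2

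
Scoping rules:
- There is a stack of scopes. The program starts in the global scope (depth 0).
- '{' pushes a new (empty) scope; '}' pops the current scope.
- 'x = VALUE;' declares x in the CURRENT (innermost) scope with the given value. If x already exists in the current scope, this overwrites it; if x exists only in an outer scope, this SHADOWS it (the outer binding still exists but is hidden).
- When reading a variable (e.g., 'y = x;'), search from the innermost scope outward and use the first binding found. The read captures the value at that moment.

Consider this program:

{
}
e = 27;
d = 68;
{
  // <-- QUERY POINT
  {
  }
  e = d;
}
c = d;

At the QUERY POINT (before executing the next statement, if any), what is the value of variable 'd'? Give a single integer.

Step 1: enter scope (depth=1)
Step 2: exit scope (depth=0)
Step 3: declare e=27 at depth 0
Step 4: declare d=68 at depth 0
Step 5: enter scope (depth=1)
Visible at query point: d=68 e=27

Answer: 68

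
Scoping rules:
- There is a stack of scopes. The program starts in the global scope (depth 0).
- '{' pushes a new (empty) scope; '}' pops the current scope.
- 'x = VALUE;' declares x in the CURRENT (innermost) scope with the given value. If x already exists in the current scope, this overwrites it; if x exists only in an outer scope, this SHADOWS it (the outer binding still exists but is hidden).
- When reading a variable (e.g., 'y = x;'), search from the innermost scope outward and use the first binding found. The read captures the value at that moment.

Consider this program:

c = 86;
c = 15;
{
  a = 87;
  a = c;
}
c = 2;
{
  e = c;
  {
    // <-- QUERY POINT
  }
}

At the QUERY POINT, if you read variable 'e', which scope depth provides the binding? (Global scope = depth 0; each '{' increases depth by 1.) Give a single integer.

Answer: 1

Derivation:
Step 1: declare c=86 at depth 0
Step 2: declare c=15 at depth 0
Step 3: enter scope (depth=1)
Step 4: declare a=87 at depth 1
Step 5: declare a=(read c)=15 at depth 1
Step 6: exit scope (depth=0)
Step 7: declare c=2 at depth 0
Step 8: enter scope (depth=1)
Step 9: declare e=(read c)=2 at depth 1
Step 10: enter scope (depth=2)
Visible at query point: c=2 e=2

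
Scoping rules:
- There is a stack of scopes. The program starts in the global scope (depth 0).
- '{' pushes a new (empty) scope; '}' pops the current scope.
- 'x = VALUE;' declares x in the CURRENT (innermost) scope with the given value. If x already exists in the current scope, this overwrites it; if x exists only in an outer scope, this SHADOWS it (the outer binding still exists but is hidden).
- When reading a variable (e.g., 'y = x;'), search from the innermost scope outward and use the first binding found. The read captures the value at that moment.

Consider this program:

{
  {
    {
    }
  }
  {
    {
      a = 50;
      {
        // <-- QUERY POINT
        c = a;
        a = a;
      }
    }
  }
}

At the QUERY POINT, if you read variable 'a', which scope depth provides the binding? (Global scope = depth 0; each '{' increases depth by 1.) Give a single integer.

Answer: 3

Derivation:
Step 1: enter scope (depth=1)
Step 2: enter scope (depth=2)
Step 3: enter scope (depth=3)
Step 4: exit scope (depth=2)
Step 5: exit scope (depth=1)
Step 6: enter scope (depth=2)
Step 7: enter scope (depth=3)
Step 8: declare a=50 at depth 3
Step 9: enter scope (depth=4)
Visible at query point: a=50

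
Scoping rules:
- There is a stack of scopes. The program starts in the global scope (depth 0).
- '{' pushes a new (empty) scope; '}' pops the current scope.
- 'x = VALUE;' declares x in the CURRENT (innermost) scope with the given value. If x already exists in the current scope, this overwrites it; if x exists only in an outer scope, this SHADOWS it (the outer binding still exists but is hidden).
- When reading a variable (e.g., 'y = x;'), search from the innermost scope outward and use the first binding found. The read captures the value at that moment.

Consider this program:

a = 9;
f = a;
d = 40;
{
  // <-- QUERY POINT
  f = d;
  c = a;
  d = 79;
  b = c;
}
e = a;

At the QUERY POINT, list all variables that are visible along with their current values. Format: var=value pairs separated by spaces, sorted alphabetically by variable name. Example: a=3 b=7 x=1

Step 1: declare a=9 at depth 0
Step 2: declare f=(read a)=9 at depth 0
Step 3: declare d=40 at depth 0
Step 4: enter scope (depth=1)
Visible at query point: a=9 d=40 f=9

Answer: a=9 d=40 f=9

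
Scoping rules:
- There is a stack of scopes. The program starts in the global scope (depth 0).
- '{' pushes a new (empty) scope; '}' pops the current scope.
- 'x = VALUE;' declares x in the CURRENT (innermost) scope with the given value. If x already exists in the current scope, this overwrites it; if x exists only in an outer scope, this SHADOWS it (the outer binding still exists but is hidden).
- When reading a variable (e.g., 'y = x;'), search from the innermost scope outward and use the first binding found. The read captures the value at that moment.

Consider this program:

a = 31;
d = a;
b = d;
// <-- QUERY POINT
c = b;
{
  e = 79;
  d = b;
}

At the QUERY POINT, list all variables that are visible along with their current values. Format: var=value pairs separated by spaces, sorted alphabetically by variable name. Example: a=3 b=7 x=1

Step 1: declare a=31 at depth 0
Step 2: declare d=(read a)=31 at depth 0
Step 3: declare b=(read d)=31 at depth 0
Visible at query point: a=31 b=31 d=31

Answer: a=31 b=31 d=31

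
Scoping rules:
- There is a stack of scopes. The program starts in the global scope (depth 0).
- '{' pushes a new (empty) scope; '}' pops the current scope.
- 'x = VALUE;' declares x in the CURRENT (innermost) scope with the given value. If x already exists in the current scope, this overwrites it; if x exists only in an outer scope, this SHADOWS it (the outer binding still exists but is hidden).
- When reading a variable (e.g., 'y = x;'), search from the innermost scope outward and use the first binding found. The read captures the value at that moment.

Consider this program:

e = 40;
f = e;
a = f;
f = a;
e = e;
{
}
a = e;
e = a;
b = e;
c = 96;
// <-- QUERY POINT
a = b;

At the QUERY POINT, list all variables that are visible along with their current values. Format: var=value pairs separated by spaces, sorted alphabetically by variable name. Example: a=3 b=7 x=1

Step 1: declare e=40 at depth 0
Step 2: declare f=(read e)=40 at depth 0
Step 3: declare a=(read f)=40 at depth 0
Step 4: declare f=(read a)=40 at depth 0
Step 5: declare e=(read e)=40 at depth 0
Step 6: enter scope (depth=1)
Step 7: exit scope (depth=0)
Step 8: declare a=(read e)=40 at depth 0
Step 9: declare e=(read a)=40 at depth 0
Step 10: declare b=(read e)=40 at depth 0
Step 11: declare c=96 at depth 0
Visible at query point: a=40 b=40 c=96 e=40 f=40

Answer: a=40 b=40 c=96 e=40 f=40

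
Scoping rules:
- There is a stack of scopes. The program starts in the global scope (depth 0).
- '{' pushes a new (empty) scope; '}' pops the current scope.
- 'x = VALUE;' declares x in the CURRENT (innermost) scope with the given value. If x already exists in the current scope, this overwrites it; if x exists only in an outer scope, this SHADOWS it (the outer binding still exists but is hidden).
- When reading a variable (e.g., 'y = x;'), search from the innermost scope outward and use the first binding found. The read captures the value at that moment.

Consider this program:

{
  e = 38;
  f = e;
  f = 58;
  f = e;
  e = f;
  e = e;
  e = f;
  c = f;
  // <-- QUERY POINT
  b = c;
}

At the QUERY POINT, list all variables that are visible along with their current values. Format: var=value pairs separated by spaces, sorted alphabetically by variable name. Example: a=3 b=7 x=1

Answer: c=38 e=38 f=38

Derivation:
Step 1: enter scope (depth=1)
Step 2: declare e=38 at depth 1
Step 3: declare f=(read e)=38 at depth 1
Step 4: declare f=58 at depth 1
Step 5: declare f=(read e)=38 at depth 1
Step 6: declare e=(read f)=38 at depth 1
Step 7: declare e=(read e)=38 at depth 1
Step 8: declare e=(read f)=38 at depth 1
Step 9: declare c=(read f)=38 at depth 1
Visible at query point: c=38 e=38 f=38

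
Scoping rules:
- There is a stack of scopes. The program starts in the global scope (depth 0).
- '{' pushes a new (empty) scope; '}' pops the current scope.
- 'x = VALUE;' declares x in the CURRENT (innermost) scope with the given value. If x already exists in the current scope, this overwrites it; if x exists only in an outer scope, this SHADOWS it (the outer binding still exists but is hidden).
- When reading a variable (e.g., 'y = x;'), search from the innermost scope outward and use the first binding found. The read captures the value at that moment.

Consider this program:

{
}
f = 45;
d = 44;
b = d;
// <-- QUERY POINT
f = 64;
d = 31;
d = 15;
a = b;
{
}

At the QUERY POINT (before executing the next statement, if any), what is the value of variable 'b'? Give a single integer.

Answer: 44

Derivation:
Step 1: enter scope (depth=1)
Step 2: exit scope (depth=0)
Step 3: declare f=45 at depth 0
Step 4: declare d=44 at depth 0
Step 5: declare b=(read d)=44 at depth 0
Visible at query point: b=44 d=44 f=45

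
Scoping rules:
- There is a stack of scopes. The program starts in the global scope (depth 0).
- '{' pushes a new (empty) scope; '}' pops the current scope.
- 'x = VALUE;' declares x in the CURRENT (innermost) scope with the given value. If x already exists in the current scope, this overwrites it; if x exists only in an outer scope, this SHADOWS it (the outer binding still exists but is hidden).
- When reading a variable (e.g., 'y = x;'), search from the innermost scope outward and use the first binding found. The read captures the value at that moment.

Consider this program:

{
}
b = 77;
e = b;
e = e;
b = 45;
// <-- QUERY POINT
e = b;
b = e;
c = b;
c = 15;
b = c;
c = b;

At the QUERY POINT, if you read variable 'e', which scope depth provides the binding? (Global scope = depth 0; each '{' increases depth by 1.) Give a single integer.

Step 1: enter scope (depth=1)
Step 2: exit scope (depth=0)
Step 3: declare b=77 at depth 0
Step 4: declare e=(read b)=77 at depth 0
Step 5: declare e=(read e)=77 at depth 0
Step 6: declare b=45 at depth 0
Visible at query point: b=45 e=77

Answer: 0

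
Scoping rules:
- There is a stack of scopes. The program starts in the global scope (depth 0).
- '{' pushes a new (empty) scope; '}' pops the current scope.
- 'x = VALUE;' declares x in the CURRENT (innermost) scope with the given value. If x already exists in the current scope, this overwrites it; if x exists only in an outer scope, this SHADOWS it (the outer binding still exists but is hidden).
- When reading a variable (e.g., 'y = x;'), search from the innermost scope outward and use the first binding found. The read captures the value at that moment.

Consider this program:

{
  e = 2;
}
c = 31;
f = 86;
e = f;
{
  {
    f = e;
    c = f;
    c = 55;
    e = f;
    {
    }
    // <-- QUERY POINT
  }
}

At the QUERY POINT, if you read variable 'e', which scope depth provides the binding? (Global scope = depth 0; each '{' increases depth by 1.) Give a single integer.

Answer: 2

Derivation:
Step 1: enter scope (depth=1)
Step 2: declare e=2 at depth 1
Step 3: exit scope (depth=0)
Step 4: declare c=31 at depth 0
Step 5: declare f=86 at depth 0
Step 6: declare e=(read f)=86 at depth 0
Step 7: enter scope (depth=1)
Step 8: enter scope (depth=2)
Step 9: declare f=(read e)=86 at depth 2
Step 10: declare c=(read f)=86 at depth 2
Step 11: declare c=55 at depth 2
Step 12: declare e=(read f)=86 at depth 2
Step 13: enter scope (depth=3)
Step 14: exit scope (depth=2)
Visible at query point: c=55 e=86 f=86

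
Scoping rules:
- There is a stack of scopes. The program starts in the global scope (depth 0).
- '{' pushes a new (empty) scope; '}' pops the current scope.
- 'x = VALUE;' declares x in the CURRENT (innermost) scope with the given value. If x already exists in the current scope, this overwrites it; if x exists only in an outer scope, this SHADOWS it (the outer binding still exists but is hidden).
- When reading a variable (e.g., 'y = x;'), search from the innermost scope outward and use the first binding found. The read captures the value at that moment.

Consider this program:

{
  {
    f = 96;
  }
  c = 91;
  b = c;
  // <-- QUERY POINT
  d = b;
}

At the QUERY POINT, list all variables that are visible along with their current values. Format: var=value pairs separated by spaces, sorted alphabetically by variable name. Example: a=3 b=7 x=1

Answer: b=91 c=91

Derivation:
Step 1: enter scope (depth=1)
Step 2: enter scope (depth=2)
Step 3: declare f=96 at depth 2
Step 4: exit scope (depth=1)
Step 5: declare c=91 at depth 1
Step 6: declare b=(read c)=91 at depth 1
Visible at query point: b=91 c=91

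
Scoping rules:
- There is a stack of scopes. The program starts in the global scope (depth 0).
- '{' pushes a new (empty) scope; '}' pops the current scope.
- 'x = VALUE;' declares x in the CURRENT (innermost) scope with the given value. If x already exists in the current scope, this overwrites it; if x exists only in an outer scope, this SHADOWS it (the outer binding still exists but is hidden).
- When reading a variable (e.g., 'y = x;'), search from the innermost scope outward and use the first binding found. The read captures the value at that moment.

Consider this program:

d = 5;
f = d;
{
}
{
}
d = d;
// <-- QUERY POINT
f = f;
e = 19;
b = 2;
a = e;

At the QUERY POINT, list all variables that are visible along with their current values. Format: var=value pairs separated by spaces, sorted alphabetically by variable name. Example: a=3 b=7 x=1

Answer: d=5 f=5

Derivation:
Step 1: declare d=5 at depth 0
Step 2: declare f=(read d)=5 at depth 0
Step 3: enter scope (depth=1)
Step 4: exit scope (depth=0)
Step 5: enter scope (depth=1)
Step 6: exit scope (depth=0)
Step 7: declare d=(read d)=5 at depth 0
Visible at query point: d=5 f=5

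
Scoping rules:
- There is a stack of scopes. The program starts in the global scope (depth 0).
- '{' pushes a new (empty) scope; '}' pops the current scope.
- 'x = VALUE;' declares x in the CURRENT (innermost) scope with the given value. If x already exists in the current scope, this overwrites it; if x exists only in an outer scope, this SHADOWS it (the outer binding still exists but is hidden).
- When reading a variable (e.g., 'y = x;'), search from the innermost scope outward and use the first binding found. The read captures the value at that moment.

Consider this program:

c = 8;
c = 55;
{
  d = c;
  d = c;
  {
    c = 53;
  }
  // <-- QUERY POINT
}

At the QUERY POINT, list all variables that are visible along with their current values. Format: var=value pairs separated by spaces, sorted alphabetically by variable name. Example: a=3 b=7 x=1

Step 1: declare c=8 at depth 0
Step 2: declare c=55 at depth 0
Step 3: enter scope (depth=1)
Step 4: declare d=(read c)=55 at depth 1
Step 5: declare d=(read c)=55 at depth 1
Step 6: enter scope (depth=2)
Step 7: declare c=53 at depth 2
Step 8: exit scope (depth=1)
Visible at query point: c=55 d=55

Answer: c=55 d=55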